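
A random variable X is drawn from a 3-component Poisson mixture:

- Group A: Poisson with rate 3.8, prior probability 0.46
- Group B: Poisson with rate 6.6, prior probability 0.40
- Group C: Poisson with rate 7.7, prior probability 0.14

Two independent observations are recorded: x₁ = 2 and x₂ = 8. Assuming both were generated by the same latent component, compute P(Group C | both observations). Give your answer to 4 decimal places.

0.0747

By Bayes' theorem, P(k | x) = π_k f_k(x) / Σ_j π_j f_j(x).
Since both observations come from the same component, the likelihood for component k is f_k(x₁)·f_k(x₂).
  p_A = [0.161517] × [0.0241229] = 0.00389626
  p_B = [0.0296288] × [0.121475] = 0.00359916
  p_C = [0.0134241] × [0.138783] = 0.00186304
Unnormalised posteriors:
  π_A·p_A = 0.46 × 0.00389626 = 0.00179228
  π_B·p_B = 0.40 × 0.00359916 = 0.00143967
  π_C·p_C = 0.14 × 0.00186304 = 0.000260825
Evidence: 0.00179228 + 0.00143967 + 0.000260825 = 0.00349277
P(Group C | x₁, x₂) ≈ 0.0747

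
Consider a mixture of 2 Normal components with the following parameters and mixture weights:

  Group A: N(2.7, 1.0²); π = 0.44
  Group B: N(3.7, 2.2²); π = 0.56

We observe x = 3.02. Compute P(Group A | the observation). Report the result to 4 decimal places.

By Bayes' theorem, P(k | x) = w_k f_k(x) / Σ_j w_j f_j(x).
Evaluate each component's likelihood at the observed value:
  L_A = (1/(1.0·√(2π)))·exp(−(3.02−2.7)²/(2·1.0²)) = 0.398942·exp(-0.05120) = 0.379031
  L_B = (1/(2.2·√(2π)))·exp(−(3.02−3.7)²/(2·2.2²)) = 0.181337·exp(-0.04777) = 0.172879
Prior × likelihood for each component:
  w_A·L_A = 0.44 × 0.379031 = 0.166773
  w_B·L_B = 0.56 × 0.172879 = 0.0968121
Normaliser: 0.166773 + 0.0968121 = 0.263586
P(Group A | the observation) ≈ 0.6327

0.6327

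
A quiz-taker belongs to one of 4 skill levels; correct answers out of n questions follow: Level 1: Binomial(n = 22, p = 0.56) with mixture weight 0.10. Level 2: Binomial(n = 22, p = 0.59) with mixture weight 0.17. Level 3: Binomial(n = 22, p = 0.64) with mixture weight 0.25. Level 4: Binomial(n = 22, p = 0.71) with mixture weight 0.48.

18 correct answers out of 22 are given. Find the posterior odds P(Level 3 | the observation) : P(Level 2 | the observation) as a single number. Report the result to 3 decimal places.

3.780

The posterior odds equal the prior odds times the likelihood ratio: (P(Z=i)/P(Z=j))·(f_i(x)/f_j(x)).
Evaluate each component's likelihood at the observed value:
  p_1 = C(22,18)·0.56^18·0.44^4 = 7315·2.93349e-05·0.037481 = 0.00804284
  p_2 = C(22,18)·0.59^18·0.41^4 = 7315·7.50475e-05·0.0282576 = 0.0155126
  p_3 = C(22,18)·0.64^18·0.36^4 = 7315·0.000324519·0.0167962 = 0.0398716
  p_4 = C(22,18)·0.71^18·0.29^4 = 7315·0.00210209·0.00707281 = 0.108757
Posterior odds = (P(Z=3)·p_3) / (P(Z=2)·p_2) = (0.25·0.0398716) / (0.17·0.0155126) = 0.0099679 / 0.00263715 ≈ 3.780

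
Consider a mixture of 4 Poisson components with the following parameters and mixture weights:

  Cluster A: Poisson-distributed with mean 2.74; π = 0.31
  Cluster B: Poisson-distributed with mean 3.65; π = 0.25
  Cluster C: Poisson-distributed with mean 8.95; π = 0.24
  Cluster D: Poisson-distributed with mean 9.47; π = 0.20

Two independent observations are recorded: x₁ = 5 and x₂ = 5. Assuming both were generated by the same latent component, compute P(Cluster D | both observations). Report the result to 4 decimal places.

0.0566

Apply Bayes' rule: the posterior for each component is proportional to its prior times its likelihood at x.
Since both observations come from the same component, the likelihood for component k is f_k(x₁)·f_k(x₂).
  p_A = [0.0831007] × [0.0831007] = 0.00690573
  p_B = [0.140316] × [0.140316] = 0.0196887
  p_C = [0.0620867] × [0.0620867] = 0.00385475
  p_D = [0.0489553] × [0.0489553] = 0.00239662
Prior × likelihood for each component:
  P(Z=A)·p_A = 0.31 × 0.00690573 = 0.00214078
  P(Z=B)·p_B = 0.25 × 0.0196887 = 0.00492217
  P(Z=C)·p_C = 0.24 × 0.00385475 = 0.000925141
  P(Z=D)·p_D = 0.20 × 0.00239662 = 0.000479325
Normaliser: 0.00214078 + 0.00492217 + 0.000925141 + 0.000479325 = 0.00846741
Responsibility of Cluster D: 0.000479325 / 0.00846741 ≈ 0.0566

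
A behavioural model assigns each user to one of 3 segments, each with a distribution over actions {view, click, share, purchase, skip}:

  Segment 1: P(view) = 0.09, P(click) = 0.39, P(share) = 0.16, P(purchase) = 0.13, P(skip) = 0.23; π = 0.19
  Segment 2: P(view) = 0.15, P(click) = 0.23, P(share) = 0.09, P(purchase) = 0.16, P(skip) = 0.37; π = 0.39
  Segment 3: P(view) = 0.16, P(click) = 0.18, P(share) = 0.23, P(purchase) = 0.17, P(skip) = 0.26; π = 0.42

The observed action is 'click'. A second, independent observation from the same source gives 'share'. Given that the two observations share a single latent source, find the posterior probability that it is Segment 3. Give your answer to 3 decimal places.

Posterior ∝ prior × likelihood, so P(k | x) ∝ w_k f_k(x); normalise over all components.
Since both observations come from the same component, the likelihood for component k is f_k(x₁)·f_k(x₂).
  f_1 = [P(click | comp) = 0.39] × [0.16] = 0.0624
  f_2 = [P(click | comp) = 0.23] × [0.09] = 0.0207
  f_3 = [P(click | comp) = 0.18] × [0.23] = 0.0414
Unnormalised posteriors:
  w_1·f_1 = 0.19 × 0.0624 = 0.011856
  w_2·f_2 = 0.39 × 0.0207 = 0.008073
  w_3·f_3 = 0.42 × 0.0414 = 0.017388
Sum: 0.011856 + 0.008073 + 0.017388 = 0.037317
P(Segment 3 | x₁,x₂) ≈ 0.466

0.466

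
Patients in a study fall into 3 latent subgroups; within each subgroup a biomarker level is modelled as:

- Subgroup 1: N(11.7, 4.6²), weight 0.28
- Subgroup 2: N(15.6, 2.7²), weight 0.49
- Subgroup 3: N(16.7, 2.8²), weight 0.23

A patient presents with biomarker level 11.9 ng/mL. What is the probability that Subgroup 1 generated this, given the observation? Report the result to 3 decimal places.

Apply Bayes' rule: the posterior for each component is proportional to its prior times its likelihood at x.
Component likelihoods at x = 11.9 ng/mL:
  p_1 = 0.0866446
  p_2 = 0.057778
  p_3 = 0.0327797
Weight by the priors:
  w_1·p_1 = 0.28 × 0.0866446 = 0.0242605
  w_2·p_2 = 0.49 × 0.057778 = 0.0283112
  w_3·p_3 = 0.23 × 0.0327797 = 0.00753933
Denominator: 0.0242605 + 0.0283112 + 0.00753933 = 0.060111
So the posterior for Subgroup 1 is 0.0242605 / 0.060111 ≈ 0.404.

0.404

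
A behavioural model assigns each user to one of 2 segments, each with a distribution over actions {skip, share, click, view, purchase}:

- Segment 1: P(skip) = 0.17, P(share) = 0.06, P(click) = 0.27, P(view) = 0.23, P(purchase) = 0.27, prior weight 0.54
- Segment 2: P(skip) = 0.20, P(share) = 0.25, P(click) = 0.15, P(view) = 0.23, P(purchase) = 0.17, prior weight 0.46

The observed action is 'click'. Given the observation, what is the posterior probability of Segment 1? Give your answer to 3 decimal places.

The responsibility of component k is w_k f_k(x) divided by Σ_j w_j f_j(x).
Categorical probabilities:
  L_1 = 0.27
  L_2 = 0.15
Prior × likelihood for each component:
  w_1·L_1 = 0.54 × 0.27 = 0.1458
  w_2·L_2 = 0.46 × 0.15 = 0.069
Normaliser: 0.1458 + 0.069 = 0.2148
Responsibility of Segment 1: 0.1458 / 0.2148 ≈ 0.679

0.679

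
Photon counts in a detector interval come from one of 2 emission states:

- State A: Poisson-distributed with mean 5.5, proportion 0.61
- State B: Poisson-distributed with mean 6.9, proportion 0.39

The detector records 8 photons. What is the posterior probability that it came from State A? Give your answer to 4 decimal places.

P(component k | x) = P(Z=k)·f_k(x) / marginal(x), where marginal(x) = Σ_j P(Z=j)·f_j(x).
Component likelihoods at x = 8 photons:
  p_A = 0.0848714
  p_B = 0.128422
Multiply by the mixture weights:
  P(Z=A)·p_A = 0.61 × 0.0848714 = 0.0517716
  P(Z=B)·p_B = 0.39 × 0.128422 = 0.0500847
Marginal: 0.0517716 + 0.0500847 = 0.101856
P(State A | 8 photons) ≈ 0.5083

0.5083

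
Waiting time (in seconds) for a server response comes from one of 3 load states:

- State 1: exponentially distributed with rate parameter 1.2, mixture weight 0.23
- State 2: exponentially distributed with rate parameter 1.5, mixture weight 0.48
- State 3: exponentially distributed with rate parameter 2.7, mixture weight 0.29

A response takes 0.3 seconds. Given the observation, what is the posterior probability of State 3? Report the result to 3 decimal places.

0.348

Apply Bayes' rule: the posterior for each component is proportional to its prior times its likelihood at x.
Exponential densities:
  L_1 = 0.837212
  L_2 = 0.956442
  L_3 = 1.20112
Weight by the priors:
  w_1·L_1 = 0.23 × 0.837212 = 0.192559
  w_2·L_2 = 0.48 × 0.956442 = 0.459092
  w_3·L_3 = 0.29 × 1.20112 = 0.348324
Evidence: 0.192559 + 0.459092 + 0.348324 = 0.999975
So the posterior for State 3 is 0.348324 / 0.999975 ≈ 0.348.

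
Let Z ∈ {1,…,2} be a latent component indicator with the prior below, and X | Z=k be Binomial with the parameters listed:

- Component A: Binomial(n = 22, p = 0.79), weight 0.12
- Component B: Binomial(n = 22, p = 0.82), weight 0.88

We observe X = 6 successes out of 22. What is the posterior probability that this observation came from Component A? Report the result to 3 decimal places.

Apply Bayes' rule: the posterior for each component is proportional to its prior times its likelihood at x.
Evaluate each component's likelihood at the observed value:
  L_A = 2.59469e-07
  L_B = 2.75459e-08
Weight by the priors:
  w_A·L_A = 0.12 × 2.59469e-07 = 3.11363e-08
  w_B·L_B = 0.88 × 2.75459e-08 = 2.42404e-08
Denominator: 3.11363e-08 + 2.42404e-08 = 5.53767e-08
Responsibility of Component A: 3.11363e-08 / 5.53767e-08 ≈ 0.562

0.562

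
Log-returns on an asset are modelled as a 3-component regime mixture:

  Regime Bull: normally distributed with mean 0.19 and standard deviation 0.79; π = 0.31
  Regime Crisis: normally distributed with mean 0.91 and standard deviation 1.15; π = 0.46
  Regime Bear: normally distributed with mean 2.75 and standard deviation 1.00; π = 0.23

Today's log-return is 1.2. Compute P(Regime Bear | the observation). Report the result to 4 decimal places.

0.1098

Posterior ∝ prior × likelihood, so P(k | x) ∝ π_k f_k(x); normalise over all components.
Component likelihoods at x = 1.2:
  p_Bull = 0.223025
  p_Crisis = 0.33605
  p_Bear = 0.120009
Unnormalised posteriors:
  π_Bull·p_Bull = 0.31 × 0.223025 = 0.0691376
  π_Crisis·p_Crisis = 0.46 × 0.33605 = 0.154583
  π_Bear·p_Bear = 0.23 × 0.120009 = 0.0276021
Evidence: 0.0691376 + 0.154583 + 0.0276021 = 0.251323
So the posterior for Regime Bear is 0.0276021 / 0.251323 ≈ 0.1098.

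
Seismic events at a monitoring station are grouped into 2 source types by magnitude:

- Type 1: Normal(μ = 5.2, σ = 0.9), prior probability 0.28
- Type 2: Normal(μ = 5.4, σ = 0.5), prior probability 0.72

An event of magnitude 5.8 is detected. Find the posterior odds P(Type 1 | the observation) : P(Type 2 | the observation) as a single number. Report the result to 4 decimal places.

The posterior odds equal the prior odds times the likelihood ratio: (P(Z=i)/P(Z=j))·(f_i(x)/f_j(x)).
Normal densities:
  L_1 = (1/(0.9·√(2π)))·exp(−(5.8−5.2)²/(2·0.9²)) = 0.443269·exp(-0.22222) = 0.354942
  L_2 = (1/(0.5·√(2π)))·exp(−(5.8−5.4)²/(2·0.5²)) = 0.797885·exp(-0.32000) = 0.579383
Odds = (0.28/0.72) × (0.354942/0.579383) = 0.388889 × 0.612621 ≈ 0.2382

0.2382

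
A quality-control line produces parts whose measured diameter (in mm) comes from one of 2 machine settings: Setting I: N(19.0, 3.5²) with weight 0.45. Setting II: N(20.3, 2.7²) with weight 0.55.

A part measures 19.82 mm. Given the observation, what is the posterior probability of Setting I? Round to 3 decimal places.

0.384

The responsibility of component k is P(Z=k) f_k(x) divided by Σ_j P(Z=j) f_j(x).
Normal densities:
  p_I = 0.110898
  p_II = 0.14544
Prior × likelihood for each component:
  P(Z=I)·p_I = 0.45 × 0.110898 = 0.049904
  P(Z=II)·p_II = 0.55 × 0.14544 = 0.0799919
Normaliser: 0.049904 + 0.0799919 = 0.129896
P(Setting I | x) = 0.049904 / 0.129896 ≈ 0.384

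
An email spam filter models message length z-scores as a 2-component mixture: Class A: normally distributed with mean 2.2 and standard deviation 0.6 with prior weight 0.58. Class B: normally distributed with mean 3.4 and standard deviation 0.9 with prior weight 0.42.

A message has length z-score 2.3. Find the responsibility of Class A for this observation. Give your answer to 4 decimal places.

0.8117

The responsibility of component k is w_k f_k(x) divided by Σ_j w_j f_j(x).
Component likelihoods at x = 2.3:
  f_A = (1/(0.6·√(2π)))·exp(−(2.3−2.2)²/(2·0.6²)) = 0.664904·exp(-0.01389) = 0.655733
  f_B = (1/(0.9·√(2π)))·exp(−(2.3−3.4)²/(2·0.9²)) = 0.443269·exp(-0.74691) = 0.210033
Prior × likelihood for each component:
  w_A·f_A = 0.58 × 0.655733 = 0.380325
  w_B·f_B = 0.42 × 0.210033 = 0.0882138
Evidence: 0.380325 + 0.0882138 = 0.468539
P(Class A | the observation) ≈ 0.8117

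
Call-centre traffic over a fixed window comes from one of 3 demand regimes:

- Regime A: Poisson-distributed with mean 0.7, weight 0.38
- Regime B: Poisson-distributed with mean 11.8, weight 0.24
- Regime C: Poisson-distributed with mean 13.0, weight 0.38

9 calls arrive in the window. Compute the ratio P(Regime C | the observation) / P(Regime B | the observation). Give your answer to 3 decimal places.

1.140

Since P(k|x) ∝ π_k f_k(x), the posterior odds are π_i f_i(x) / (π_j f_j(x)).
Poisson probabilities:
  f_A = e^(−0.7)·0.7^9/9! = 5.52221e-08
  f_B = e^(−11.8)·11.8^9/9! = 0.0917276
  f_C = e^(−13.0)·13.0^9/9! = 0.066054
Odds = (0.38/0.24) × (0.066054/0.0917276) = 1.58333 × 0.72011 ≈ 1.140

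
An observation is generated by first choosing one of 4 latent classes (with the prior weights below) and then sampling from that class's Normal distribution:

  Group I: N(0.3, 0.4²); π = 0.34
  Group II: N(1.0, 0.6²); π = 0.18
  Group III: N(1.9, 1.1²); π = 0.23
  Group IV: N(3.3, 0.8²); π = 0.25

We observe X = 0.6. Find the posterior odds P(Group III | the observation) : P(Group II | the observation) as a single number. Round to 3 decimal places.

0.433

Since P(k|x) ∝ P(Z=k) f_k(x), the posterior odds are P(Z=i) f_i(x) / (P(Z=j) f_j(x)).
Component likelihoods at x = 0.6:
  f_I = 0.752844
  f_II = 0.532413
  f_III = 0.180397
  f_IV = 0.0016764
0.0414913 / 0.0958344 ≈ 0.433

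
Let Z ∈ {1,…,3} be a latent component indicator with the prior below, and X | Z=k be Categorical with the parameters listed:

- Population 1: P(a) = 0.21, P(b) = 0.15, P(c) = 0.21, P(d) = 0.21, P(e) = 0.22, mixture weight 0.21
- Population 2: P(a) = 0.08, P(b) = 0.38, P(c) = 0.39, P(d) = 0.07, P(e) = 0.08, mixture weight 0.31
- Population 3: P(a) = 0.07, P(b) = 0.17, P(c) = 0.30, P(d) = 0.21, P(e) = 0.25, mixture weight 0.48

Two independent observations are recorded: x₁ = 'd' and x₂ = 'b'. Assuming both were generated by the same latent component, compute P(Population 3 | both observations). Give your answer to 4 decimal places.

Apply Bayes' rule: the posterior for each component is proportional to its prior times its likelihood at x.
Since both observations come from the same component, the likelihood for component k is f_k(x₁)·f_k(x₂).
  p_1 = [P(d | comp) = 0.21] × [0.15] = 0.0315
  p_2 = [P(d | comp) = 0.07] × [0.38] = 0.0266
  p_3 = [P(d | comp) = 0.21] × [0.17] = 0.0357
Prior × likelihood for each component:
  P(Z=1)·p_1 = 0.21 × 0.0315 = 0.006615
  P(Z=2)·p_2 = 0.31 × 0.0266 = 0.008246
  P(Z=3)·p_3 = 0.48 × 0.0357 = 0.017136
Denominator: 0.006615 + 0.008246 + 0.017136 = 0.031997
P(Population 3 | x) = 0.017136 / 0.031997 ≈ 0.5356

0.5356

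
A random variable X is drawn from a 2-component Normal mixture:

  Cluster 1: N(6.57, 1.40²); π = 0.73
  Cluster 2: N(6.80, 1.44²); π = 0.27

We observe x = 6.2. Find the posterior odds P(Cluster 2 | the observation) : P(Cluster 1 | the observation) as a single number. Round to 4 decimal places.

0.3414

Posterior odds = (π_i f_i(x)) / (π_j f_j(x)); the normalising sum cancels.
Component likelihoods at x = 6.2:
  f_1 = (1/(1.40·√(2π)))·exp(−(6.2−6.57)²/(2·1.40²)) = 0.284959·exp(-0.03492) = 0.275179
  f_2 = (1/(1.44·√(2π)))·exp(−(6.2−6.80)²/(2·1.44²)) = 0.277043·exp(-0.08681) = 0.254009
0.0685823 / 0.200881 ≈ 0.3414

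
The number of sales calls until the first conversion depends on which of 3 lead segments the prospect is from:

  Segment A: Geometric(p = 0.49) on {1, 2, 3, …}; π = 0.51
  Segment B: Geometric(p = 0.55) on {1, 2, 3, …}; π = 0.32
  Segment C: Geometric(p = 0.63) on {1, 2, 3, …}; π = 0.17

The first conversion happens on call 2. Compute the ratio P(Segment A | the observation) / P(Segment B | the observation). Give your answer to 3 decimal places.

Since P(k|x) ∝ P(Z=k) f_k(x), the posterior odds are P(Z=i) f_i(x) / (P(Z=j) f_j(x)).
Evaluate each component's likelihood at the observed value:
  f_A = 0.2499
  f_B = 0.2475
  f_C = 0.2331
0.127449 / 0.0792 ≈ 1.609

1.609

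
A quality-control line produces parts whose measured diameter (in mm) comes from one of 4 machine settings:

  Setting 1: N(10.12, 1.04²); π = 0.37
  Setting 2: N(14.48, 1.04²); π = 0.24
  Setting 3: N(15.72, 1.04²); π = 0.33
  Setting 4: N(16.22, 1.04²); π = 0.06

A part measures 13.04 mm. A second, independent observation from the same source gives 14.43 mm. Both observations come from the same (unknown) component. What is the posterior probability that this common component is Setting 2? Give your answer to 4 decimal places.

P(component k | x) = P(Z=k)·f_k(x) / marginal(x), where marginal(x) = Σ_j P(Z=j)·f_j(x).
Since both observations come from the same component, the likelihood for component k is f_k(x₁)·f_k(x₂).
  f_1 = [(1/(1.04·√(2π)))·exp(−(13.04−10.12)²/(2·1.04²)) = 0.383598·exp(-3.94157) = 0.00744861] × [7.15236e-05] = 5.32751e-07
  f_2 = [(1/(1.04·√(2π)))·exp(−(13.04−14.48)²/(2·1.04²)) = 0.383598·exp(-0.95858) = 0.147086] × [0.383155] = 0.0563567
  f_3 = [(1/(1.04·√(2π)))·exp(−(13.04−15.72)²/(2·1.04²)) = 0.383598·exp(-3.32027) = 0.0138645] × [0.17774] = 0.00246426
  f_4 = [(1/(1.04·√(2π)))·exp(−(13.04−16.22)²/(2·1.04²)) = 0.383598·exp(-4.67474) = 0.00357818] × [0.087218] = 0.000312082
Weight by the priors:
  P(Z=1)·f_1 = 0.37 × 5.32751e-07 = 1.97118e-07
  P(Z=2)·f_2 = 0.24 × 0.0563567 = 0.0135256
  P(Z=3)·f_3 = 0.33 × 0.00246426 = 0.000813207
  P(Z=4)·f_4 = 0.06 × 0.000312082 = 1.87249e-05
Evidence: 1.97118e-07 + 0.0135256 + 0.000813207 + 1.87249e-05 = 0.0143577
So the posterior for Setting 2 is 0.0135256 / 0.0143577 ≈ 0.9420.

0.9420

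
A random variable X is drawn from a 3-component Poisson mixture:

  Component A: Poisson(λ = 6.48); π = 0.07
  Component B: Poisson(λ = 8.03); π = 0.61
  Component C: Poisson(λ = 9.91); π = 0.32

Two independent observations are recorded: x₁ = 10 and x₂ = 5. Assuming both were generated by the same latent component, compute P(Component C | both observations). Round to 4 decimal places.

The responsibility of component k is P(Z=k) f_k(x) divided by Σ_j P(Z=j) f_j(x).
Since both observations come from the same component, the likelihood for component k is f_k(x₁)·f_k(x₂).
  p_A = [e^(−6.48)·6.48^10/10! = 0.0551771] × [0.146038] = 0.00805795
  p_B = [e^(−8.03)·8.03^10/10! = 0.100002] × [0.0905757] = 0.00905773
  p_C = [e^(−9.91)·9.91^10/10! = 0.125059] × [0.0395666] = 0.00494816
Multiply by the mixture weights:
  P(Z=A)·p_A = 0.07 × 0.00805795 = 0.000564056
  P(Z=B)·p_B = 0.61 × 0.00905773 = 0.00552522
  P(Z=C)·p_C = 0.32 × 0.00494816 = 0.00158341
Evidence: 0.000564056 + 0.00552522 + 0.00158341 = 0.00767269
So the posterior for Component C is 0.00158341 / 0.00767269 ≈ 0.2064.

0.2064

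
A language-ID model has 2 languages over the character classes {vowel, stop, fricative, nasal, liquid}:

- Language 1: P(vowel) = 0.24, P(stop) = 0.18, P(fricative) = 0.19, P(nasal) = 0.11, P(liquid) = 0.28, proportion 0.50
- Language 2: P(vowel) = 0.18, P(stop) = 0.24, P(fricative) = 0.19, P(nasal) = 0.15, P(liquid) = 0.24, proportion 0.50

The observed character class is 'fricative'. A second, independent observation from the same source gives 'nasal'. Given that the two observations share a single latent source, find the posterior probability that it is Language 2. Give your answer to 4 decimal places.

Apply Bayes' rule: the posterior for each component is proportional to its prior times its likelihood at x.
Since both observations come from the same component, the likelihood for component k is f_k(x₁)·f_k(x₂).
  f_1 = [0.19] × [0.11] = 0.0209
  f_2 = [0.19] × [0.15] = 0.0285
Weight by the priors:
  w_1·f_1 = 0.50 × 0.0209 = 0.01045
  w_2·f_2 = 0.50 × 0.0285 = 0.01425
Normaliser: 0.01045 + 0.01425 = 0.0247
So the posterior for Language 2 is 0.01425 / 0.0247 ≈ 0.5769.

0.5769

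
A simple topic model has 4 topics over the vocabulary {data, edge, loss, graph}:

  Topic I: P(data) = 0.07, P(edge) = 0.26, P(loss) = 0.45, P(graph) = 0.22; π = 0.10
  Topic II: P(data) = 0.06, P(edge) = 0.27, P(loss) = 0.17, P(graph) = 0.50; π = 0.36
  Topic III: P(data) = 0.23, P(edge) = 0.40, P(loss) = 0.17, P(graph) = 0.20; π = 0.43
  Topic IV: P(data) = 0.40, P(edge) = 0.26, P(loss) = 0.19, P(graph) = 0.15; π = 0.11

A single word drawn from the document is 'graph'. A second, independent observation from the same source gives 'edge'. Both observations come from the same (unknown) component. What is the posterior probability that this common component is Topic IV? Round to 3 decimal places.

P(component k | x) = π_k·f_k(x) / marginal(x), where marginal(x) = Σ_j π_j·f_j(x).
Since both observations come from the same component, the likelihood for component k is f_k(x₁)·f_k(x₂).
  p_I = [P(graph | comp) = 0.22] × [0.26] = 0.0572
  p_II = [P(graph | comp) = 0.50] × [0.27] = 0.135
  p_III = [P(graph | comp) = 0.20] × [0.4] = 0.08
  p_IV = [P(graph | comp) = 0.15] × [0.26] = 0.039
Prior × likelihood for each component:
  π_I·p_I = 0.10 × 0.0572 = 0.00572
  π_II·p_II = 0.36 × 0.135 = 0.0486
  π_III·p_III = 0.43 × 0.08 = 0.0344
  π_IV·p_IV = 0.11 × 0.039 = 0.00429
Evidence: 0.00572 + 0.0486 + 0.0344 + 0.00429 = 0.09301
So the posterior for Topic IV is 0.00429 / 0.09301 ≈ 0.046.

0.046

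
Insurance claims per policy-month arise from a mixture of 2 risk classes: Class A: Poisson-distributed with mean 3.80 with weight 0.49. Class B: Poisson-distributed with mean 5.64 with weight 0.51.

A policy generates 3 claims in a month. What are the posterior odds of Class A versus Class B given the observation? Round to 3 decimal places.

1.850

Only the two components matter; the odds are (π_i f_i(x)) / (π_j f_j(x)).
Component likelihoods at x = 3 claims:
  L_A = 0.204588
  L_B = 0.106234
0.100248 / 0.0541795 ≈ 1.850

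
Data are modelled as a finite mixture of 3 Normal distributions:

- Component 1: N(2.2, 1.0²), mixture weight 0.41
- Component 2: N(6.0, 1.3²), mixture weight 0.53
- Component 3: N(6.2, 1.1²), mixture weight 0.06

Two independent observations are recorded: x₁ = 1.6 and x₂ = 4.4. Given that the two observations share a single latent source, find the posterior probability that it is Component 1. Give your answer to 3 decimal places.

0.984

By Bayes' theorem, P(k | x) = w_k f_k(x) / Σ_j w_j f_j(x).
Since both observations come from the same component, the likelihood for component k is f_k(x₁)·f_k(x₂).
  L_1 = [(1/(1.0·√(2π)))·exp(−(1.6−2.2)²/(2·1.0²)) = 0.398942·exp(-0.18000) = 0.333225] × [0.0354746] = 0.011821
  L_2 = [(1/(1.3·√(2π)))·exp(−(1.6−6.0)²/(2·1.3²)) = 0.306879·exp(-5.72781) = 0.000998643] × [0.143891] = 0.000143696
  L_3 = [(1/(1.1·√(2π)))·exp(−(1.6−6.2)²/(2·1.1²)) = 0.362675·exp(-8.74380) = 5.78273e-05] × [0.0950748] = 5.49791e-06
Unnormalised posteriors:
  w_1·L_1 = 0.41 × 0.011821 = 0.00484661
  w_2·L_2 = 0.53 × 0.000143696 = 7.61587e-05
  w_3·L_3 = 0.06 × 5.49791e-06 = 3.29875e-07
Denominator: 0.00484661 + 7.61587e-05 + 3.29875e-07 = 0.0049231
Responsibility of Component 1: 0.00484661 / 0.0049231 ≈ 0.984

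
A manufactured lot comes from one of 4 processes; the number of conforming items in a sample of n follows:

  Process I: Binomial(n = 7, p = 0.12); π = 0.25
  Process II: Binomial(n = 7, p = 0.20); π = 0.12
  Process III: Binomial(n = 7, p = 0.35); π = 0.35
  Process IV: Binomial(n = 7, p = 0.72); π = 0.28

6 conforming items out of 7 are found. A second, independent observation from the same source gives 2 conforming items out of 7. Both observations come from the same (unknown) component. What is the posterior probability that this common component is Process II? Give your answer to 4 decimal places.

P(component k | x) = P(Z=k)·f_k(x) / marginal(x), where marginal(x) = Σ_j P(Z=j)·f_j(x).
Since both observations come from the same component, the likelihood for component k is f_k(x₁)·f_k(x₂).
  p_I = [1.83937e-05] × [0.159586] = 2.93537e-06
  p_II = [0.0003584] × [0.275251] = 9.865e-05
  p_III = [0.00836411] × [0.298485] = 0.00249656
  p_IV = [0.273056] × [0.0187359] = 0.00511594
Multiply by the mixture weights:
  P(Z=I)·p_I = 0.25 × 2.93537e-06 = 7.33843e-07
  P(Z=II)·p_II = 0.12 × 9.865e-05 = 1.1838e-05
  P(Z=III)·p_III = 0.35 × 0.00249656 = 0.000873796
  P(Z=IV)·p_IV = 0.28 × 0.00511594 = 0.00143246
Sum: 7.33843e-07 + 1.1838e-05 + 0.000873796 + 0.00143246 = 0.00231883
P(Process II | x₁,x₂) = 1.1838e-05 / 0.00231883 ≈ 0.0051

0.0051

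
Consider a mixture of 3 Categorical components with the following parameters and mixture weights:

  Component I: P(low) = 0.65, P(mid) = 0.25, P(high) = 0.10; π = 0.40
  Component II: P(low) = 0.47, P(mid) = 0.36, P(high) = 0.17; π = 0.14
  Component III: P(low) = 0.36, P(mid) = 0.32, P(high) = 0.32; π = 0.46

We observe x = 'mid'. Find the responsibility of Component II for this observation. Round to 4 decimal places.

Posterior ∝ prior × likelihood, so P(k | x) ∝ π_k f_k(x); normalise over all components.
Evaluate each component's likelihood at the observed value:
  L_I = P(mid | comp) = 0.25
  L_II = P(mid | comp) = 0.36
  L_III = P(mid | comp) = 0.32
Unnormalised posteriors:
  π_I·L_I = 0.40 × 0.25 = 0.1
  π_II·L_II = 0.14 × 0.36 = 0.0504
  π_III·L_III = 0.46 × 0.32 = 0.1472
Denominator: 0.1 + 0.0504 + 0.1472 = 0.2976
So the posterior for Component II is 0.0504 / 0.2976 ≈ 0.1694.

0.1694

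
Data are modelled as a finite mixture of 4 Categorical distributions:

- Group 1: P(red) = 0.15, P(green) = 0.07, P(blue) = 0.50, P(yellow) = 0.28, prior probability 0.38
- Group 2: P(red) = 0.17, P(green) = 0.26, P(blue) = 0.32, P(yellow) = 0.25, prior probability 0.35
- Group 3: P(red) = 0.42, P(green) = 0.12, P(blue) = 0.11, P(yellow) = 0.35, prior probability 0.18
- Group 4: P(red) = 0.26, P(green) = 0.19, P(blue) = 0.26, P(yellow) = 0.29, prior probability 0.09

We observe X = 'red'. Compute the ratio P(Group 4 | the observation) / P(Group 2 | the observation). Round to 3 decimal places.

0.393

Posterior odds = (π_i f_i(x)) / (π_j f_j(x)); the normalising sum cancels.
Categorical probabilities:
  L_1 = 0.15
  L_2 = 0.17
  L_3 = 0.42
  L_4 = 0.26
0.0234 / 0.0595 ≈ 0.393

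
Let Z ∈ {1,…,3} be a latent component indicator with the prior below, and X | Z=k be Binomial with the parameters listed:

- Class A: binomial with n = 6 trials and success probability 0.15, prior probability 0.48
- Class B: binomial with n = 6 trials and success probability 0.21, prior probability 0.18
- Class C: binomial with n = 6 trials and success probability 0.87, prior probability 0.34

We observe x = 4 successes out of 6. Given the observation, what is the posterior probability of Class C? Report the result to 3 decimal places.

0.893

The responsibility of component k is π_k f_k(x) divided by Σ_j π_j f_j(x).
Evaluate each component's likelihood at the observed value:
  f_A = C(6,4)·0.15^4·0.85^2 = 15·0.00050625·0.7225 = 0.00548648
  f_B = C(6,4)·0.21^4·0.79^2 = 15·0.00194481·0.6241 = 0.0182063
  f_C = C(6,4)·0.87^4·0.13^2 = 15·0.572898·0.0169 = 0.14523
Unnormalised posteriors:
  π_A·f_A = 0.48 × 0.00548648 = 0.00263351
  π_B·f_B = 0.18 × 0.0182063 = 0.00327714
  π_C·f_C = 0.34 × 0.14523 = 0.049378
Evidence: 0.00263351 + 0.00327714 + 0.049378 = 0.0552887
P(Class C | the observation) = 0.049378 / 0.0552887 ≈ 0.893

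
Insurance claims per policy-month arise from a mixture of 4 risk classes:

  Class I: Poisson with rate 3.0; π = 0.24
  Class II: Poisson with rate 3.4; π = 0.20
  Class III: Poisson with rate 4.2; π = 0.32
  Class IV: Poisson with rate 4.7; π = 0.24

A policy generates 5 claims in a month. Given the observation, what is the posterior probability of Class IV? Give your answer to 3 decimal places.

0.291

The responsibility of component k is P(Z=k) f_k(x) divided by Σ_j P(Z=j) f_j(x).
Poisson probabilities:
  f_I = 0.100819
  f_II = 0.126361
  f_III = 0.163316
  f_IV = 0.17383
Weight by the priors:
  P(Z=I)·f_I = 0.24 × 0.100819 = 0.0241965
  P(Z=II)·f_II = 0.20 × 0.126361 = 0.0252721
  P(Z=III)·f_III = 0.32 × 0.163316 = 0.0522611
  P(Z=IV)·f_IV = 0.24 × 0.17383 = 0.0417191
Evidence: 0.0241965 + 0.0252721 + 0.0522611 + 0.0417191 = 0.143449
P(Class IV | 5 claims) = 0.0417191 / 0.143449 ≈ 0.291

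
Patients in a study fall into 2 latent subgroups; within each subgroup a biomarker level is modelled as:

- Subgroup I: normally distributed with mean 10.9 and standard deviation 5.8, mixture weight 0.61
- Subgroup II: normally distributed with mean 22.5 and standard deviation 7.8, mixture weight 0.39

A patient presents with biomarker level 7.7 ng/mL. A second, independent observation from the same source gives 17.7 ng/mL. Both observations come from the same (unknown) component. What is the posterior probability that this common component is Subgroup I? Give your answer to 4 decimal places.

By Bayes' theorem, P(k | x) = π_k f_k(x) / Σ_j π_j f_j(x).
Since both observations come from the same component, the likelihood for component k is f_k(x₁)·f_k(x₂).
  p_I = [(1/(5.8·√(2π)))·exp(−(7.7−10.9)²/(2·5.8²)) = 0.068783·exp(-0.15220) = 0.0590721] × [0.0345941] = 0.00204354
  p_II = [(1/(7.8·√(2π)))·exp(−(7.7−22.5)²/(2·7.8²)) = 0.051146·exp(-1.80013) = 0.00845334] × [0.0423236] = 0.000357775
Weight by the priors:
  π_I·p_I = 0.61 × 0.00204354 = 0.00124656
  π_II·p_II = 0.39 × 0.000357775 = 0.000139532
Marginal: 0.00124656 + 0.000139532 = 0.00138609
P(Subgroup I | x₁, x₂) = 0.00124656 / 0.00138609 ≈ 0.8993

0.8993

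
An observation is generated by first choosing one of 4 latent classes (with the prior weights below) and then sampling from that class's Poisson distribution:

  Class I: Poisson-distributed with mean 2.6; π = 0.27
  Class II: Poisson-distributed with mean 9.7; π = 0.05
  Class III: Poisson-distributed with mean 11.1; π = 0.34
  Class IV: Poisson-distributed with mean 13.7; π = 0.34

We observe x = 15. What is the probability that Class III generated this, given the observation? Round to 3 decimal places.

Posterior ∝ prior × likelihood, so P(k | x) ∝ P(Z=k) f_k(x); normalise over all components.
Evaluate each component's likelihood at the observed value:
  f_I = e^(−2.6)·2.6^15/15! = 9.52653e-08
  f_II = e^(−9.7)·9.7^15/15! = 0.029677
  f_III = e^(−11.1)·11.1^15/15! = 0.0552938
  f_IV = e^(−13.7)·13.7^15/15! = 0.0964883
Unnormalised posteriors:
  P(Z=I)·f_I = 0.27 × 9.52653e-08 = 2.57216e-08
  P(Z=II)·f_II = 0.05 × 0.029677 = 0.00148385
  P(Z=III)·f_III = 0.34 × 0.0552938 = 0.0187999
  P(Z=IV)·f_IV = 0.34 × 0.0964883 = 0.032806
Marginal: 2.57216e-08 + 0.00148385 + 0.0187999 + 0.032806 = 0.0530898
P(Class III | x) ≈ 0.354

0.354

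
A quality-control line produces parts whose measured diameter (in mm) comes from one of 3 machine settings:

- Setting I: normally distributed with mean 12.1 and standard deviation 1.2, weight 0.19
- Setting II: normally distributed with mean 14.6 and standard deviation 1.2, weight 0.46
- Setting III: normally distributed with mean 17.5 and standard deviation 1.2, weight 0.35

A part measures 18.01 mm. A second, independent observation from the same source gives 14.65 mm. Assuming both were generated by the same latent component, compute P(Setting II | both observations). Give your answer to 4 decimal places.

By Bayes' theorem, P(k | x) = π_k f_k(x) / Σ_j π_j f_j(x).
Since both observations come from the same component, the likelihood for component k is f_k(x₁)·f_k(x₂).
  L_I = [1.79757e-06] × [0.0347675] = 6.24971e-08
  L_II = [0.00586475] × [0.332163] = 0.00194806
  L_III = [0.303743] × [0.0198099] = 0.00601713
Weight by the priors:
  π_I·L_I = 0.19 × 6.24971e-08 = 1.18745e-08
  π_II·L_II = 0.46 × 0.00194806 = 0.000896106
  π_III·L_III = 0.35 × 0.00601713 = 0.00210599
Evidence: 1.18745e-08 + 0.000896106 + 0.00210599 = 0.00300211
Responsibility of Setting II: 0.000896106 / 0.00300211 ≈ 0.2985

0.2985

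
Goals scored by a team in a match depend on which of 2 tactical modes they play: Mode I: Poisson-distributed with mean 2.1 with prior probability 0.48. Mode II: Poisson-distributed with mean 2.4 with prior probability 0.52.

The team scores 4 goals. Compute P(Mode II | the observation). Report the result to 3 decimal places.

0.578

The responsibility of component k is π_k f_k(x) divided by Σ_j π_j f_j(x).
Poisson probabilities:
  p_I = e^(−2.1)·2.1^4/4! = 0.099231
  p_II = e^(−2.4)·2.4^4/4! = 0.125408
Multiply by the mixture weights:
  π_I·p_I = 0.48 × 0.099231 = 0.0476309
  π_II·p_II = 0.52 × 0.125408 = 0.0652124
Marginal: 0.0476309 + 0.0652124 = 0.112843
So the posterior for Mode II is 0.0652124 / 0.112843 ≈ 0.578.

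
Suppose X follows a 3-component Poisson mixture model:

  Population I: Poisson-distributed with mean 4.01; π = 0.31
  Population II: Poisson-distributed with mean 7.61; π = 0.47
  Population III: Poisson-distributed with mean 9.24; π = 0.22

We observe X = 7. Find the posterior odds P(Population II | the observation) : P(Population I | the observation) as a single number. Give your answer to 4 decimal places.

Only the two components matter; the odds are (P(Z=i) f_i(x)) / (P(Z=j) f_j(x)).
Component likelihoods at x = 7:
  f_I = 0.0599873
  f_II = 0.145305
  f_III = 0.110762
Odds = (0.47/0.31) × (0.145305/0.0599873) = 1.51613 × 2.42227 ≈ 3.6725

3.6725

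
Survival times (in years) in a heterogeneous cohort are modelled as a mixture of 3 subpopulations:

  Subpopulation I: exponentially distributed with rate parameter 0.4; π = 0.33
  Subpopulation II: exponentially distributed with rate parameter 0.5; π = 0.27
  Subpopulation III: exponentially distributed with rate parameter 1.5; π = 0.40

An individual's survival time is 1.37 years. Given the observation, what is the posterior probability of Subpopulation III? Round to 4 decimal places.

Apply Bayes' rule: the posterior for each component is proportional to its prior times its likelihood at x.
Exponential densities:
  p_I = 0.4·e^(−0.4·1.37) = 0.4·e^(−0.5480) = 0.231242
  p_II = 0.5·e^(−0.5·1.37) = 0.5·e^(−0.6850) = 0.252045
  p_III = 1.5·e^(−1.5·1.37) = 1.5·e^(−2.0550) = 0.192139
Unnormalised posteriors:
  P(Z=I)·p_I = 0.33 × 0.231242 = 0.0763098
  P(Z=II)·p_II = 0.27 × 0.252045 = 0.0680522
  P(Z=III)·p_III = 0.40 × 0.192139 = 0.0768557
Evidence: 0.0763098 + 0.0680522 + 0.0768557 = 0.221218
P(Subpopulation III | the observation) ≈ 0.3474

0.3474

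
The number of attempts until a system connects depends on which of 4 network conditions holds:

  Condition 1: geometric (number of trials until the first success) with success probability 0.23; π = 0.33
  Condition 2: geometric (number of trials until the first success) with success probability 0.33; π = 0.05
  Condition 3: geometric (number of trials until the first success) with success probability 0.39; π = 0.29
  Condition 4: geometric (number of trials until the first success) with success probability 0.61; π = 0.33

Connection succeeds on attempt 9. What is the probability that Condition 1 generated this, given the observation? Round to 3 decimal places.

0.761

Posterior ∝ prior × likelihood, so P(k | x) ∝ π_k f_k(x); normalise over all components.
Component likelihoods at x = 9:
  L_1 = 0.23·(1−0.23)^8 = 0.23·0.123574 = 0.0284219
  L_2 = 0.33·(1−0.33)^8 = 0.33·0.0406068 = 0.0134002
  L_3 = 0.39·(1−0.39)^8 = 0.39·0.0191707 = 0.00747659
  L_4 = 0.61·(1−0.61)^8 = 0.61·0.000535201 = 0.000326473
Weight by the priors:
  π_1·L_1 = 0.33 × 0.0284219 = 0.00937924
  π_2·L_2 = 0.05 × 0.0134002 = 0.000670012
  π_3·L_3 = 0.29 × 0.00747659 = 0.00216821
  π_4·L_4 = 0.33 × 0.000326473 = 0.000107736
Marginal: 0.00937924 + 0.000670012 + 0.00216821 + 0.000107736 = 0.0123252
Responsibility of Condition 1: 0.00937924 / 0.0123252 ≈ 0.761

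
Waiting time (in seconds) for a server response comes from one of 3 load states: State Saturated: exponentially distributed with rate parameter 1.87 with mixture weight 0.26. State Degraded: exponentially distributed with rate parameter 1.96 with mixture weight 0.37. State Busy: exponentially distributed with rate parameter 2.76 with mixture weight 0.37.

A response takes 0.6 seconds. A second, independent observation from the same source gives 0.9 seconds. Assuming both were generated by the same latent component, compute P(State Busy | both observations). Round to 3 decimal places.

Apply Bayes' rule: the posterior for each component is proportional to its prior times its likelihood at x.
Since both observations come from the same component, the likelihood for component k is f_k(x₁)·f_k(x₂).
  L_Saturated = [0.608924] × [0.347475] = 0.211586
  L_Degraded = [0.60468] × [0.335862] = 0.203089
  L_Busy = [0.526887] × [0.230209] = 0.121294
Multiply by the mixture weights:
  w_Saturated·L_Saturated = 0.26 × 0.211586 = 0.0550124
  w_Degraded·L_Degraded = 0.37 × 0.203089 = 0.0751429
  w_Busy·L_Busy = 0.37 × 0.121294 = 0.0448787
Evidence: 0.0550124 + 0.0751429 + 0.0448787 = 0.175034
Responsibility of State Busy: 0.0448787 / 0.175034 ≈ 0.256

0.256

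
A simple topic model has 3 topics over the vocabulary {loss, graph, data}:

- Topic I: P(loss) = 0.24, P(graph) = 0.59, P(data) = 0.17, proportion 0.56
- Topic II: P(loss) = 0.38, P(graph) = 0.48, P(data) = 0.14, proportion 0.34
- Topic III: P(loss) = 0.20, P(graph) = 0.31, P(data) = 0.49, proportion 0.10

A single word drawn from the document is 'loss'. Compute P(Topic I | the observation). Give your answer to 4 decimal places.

0.4739

The responsibility of component k is P(Z=k) f_k(x) divided by Σ_j P(Z=j) f_j(x).
Component likelihoods at x = 'loss':
  L_I = 0.24
  L_II = 0.38
  L_III = 0.2
Weight by the priors:
  P(Z=I)·L_I = 0.56 × 0.24 = 0.1344
  P(Z=II)·L_II = 0.34 × 0.38 = 0.1292
  P(Z=III)·L_III = 0.10 × 0.2 = 0.02
Normaliser: 0.1344 + 0.1292 + 0.02 = 0.2836
P(Topic I | the observation) = 0.1344 / 0.2836 ≈ 0.4739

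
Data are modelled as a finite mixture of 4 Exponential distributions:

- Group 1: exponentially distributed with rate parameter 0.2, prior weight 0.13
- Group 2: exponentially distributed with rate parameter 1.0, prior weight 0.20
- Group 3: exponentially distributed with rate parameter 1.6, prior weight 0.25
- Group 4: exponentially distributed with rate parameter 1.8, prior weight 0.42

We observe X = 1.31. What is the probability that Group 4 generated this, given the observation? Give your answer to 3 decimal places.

By Bayes' theorem, P(k | x) = P(Z=k) f_k(x) / Σ_j P(Z=j) f_j(x).
Exponential densities:
  L_1 = 0.153902
  L_2 = 0.26982
  L_3 = 0.196716
  L_4 = 0.170297
Prior × likelihood for each component:
  P(Z=1)·L_1 = 0.13 × 0.153902 = 0.0200073
  P(Z=2)·L_2 = 0.20 × 0.26982 = 0.053964
  P(Z=3)·L_3 = 0.25 × 0.196716 = 0.0491789
  P(Z=4)·L_4 = 0.42 × 0.170297 = 0.0715246
Evidence: 0.0200073 + 0.053964 + 0.0491789 + 0.0715246 = 0.194675
So the posterior for Group 4 is 0.0715246 / 0.194675 ≈ 0.367.

0.367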